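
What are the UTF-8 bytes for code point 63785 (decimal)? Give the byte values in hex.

EF A4 A9

U+F929 = 0xF929 = 63785 decimal. In range U+0800–U+FFFF → 3-byte form: 1110xxxx 10xxxxxx 10xxxxxx.
Binary (16 bits): 1111100100101001.
Split 4+6+6: 1111 | 100100 | 101001.
Byte 1: 11101111 = 0xEF.
Byte 2: 10100100 = 0xA4.
Byte 3: 10101001 = 0xA9.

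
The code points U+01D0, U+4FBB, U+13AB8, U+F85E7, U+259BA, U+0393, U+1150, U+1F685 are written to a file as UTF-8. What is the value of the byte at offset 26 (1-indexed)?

0x85

1-indexed offset 26 is 0-indexed offset 25.
U+01D0 → 2-byte form C7 90 at offsets 0–1.
U+4FBB → 3-byte form E4 BE BB at offsets 2–4.
U+13AB8 → 4-byte form F0 93 AA B8 at offsets 5–8.
U+F85E7 → 4-byte form F3 B8 97 A7 at offsets 9–12.
U+259BA → 4-byte form F0 A5 A6 BA at offsets 13–16.
U+0393 → 2-byte form CE 93 at offsets 17–18.
U+1150 → 3-byte form E1 85 90 at offsets 19–21.
U+1F685 → 4-byte form F0 9F 9A 85 at offsets 22–25.
Offset 25 falls in char 8's range; it's byte 4 of F0 9F 9A 85 = 0x85.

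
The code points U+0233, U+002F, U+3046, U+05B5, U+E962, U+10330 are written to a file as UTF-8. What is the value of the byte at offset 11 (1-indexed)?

0xA2

1-indexed offset 11 is 0-indexed offset 10.
U+0233 → 2-byte form C8 B3 at offsets 0–1.
U+002F → 1-byte form 2F at offsets 2–2.
U+3046 → 3-byte form E3 81 86 at offsets 3–5.
U+05B5 → 2-byte form D6 B5 at offsets 6–7.
U+E962 → 3-byte form EE A5 A2 at offsets 8–10.
Offset 10 falls in char 5's range; it's byte 3 of EE A5 A2 = 0xA2.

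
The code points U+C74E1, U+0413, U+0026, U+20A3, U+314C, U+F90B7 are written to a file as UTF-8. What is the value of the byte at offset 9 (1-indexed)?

0x82

1-indexed offset 9 is 0-indexed offset 8.
U+C74E1 → 4-byte form F3 87 93 A1 at offsets 0–3.
U+0413 → 2-byte form D0 93 at offsets 4–5.
U+0026 → 1-byte form 26 at offsets 6–6.
U+20A3 → 3-byte form E2 82 A3 at offsets 7–9.
Offset 8 falls in char 4's range; it's byte 2 of E2 82 A3 = 0x82.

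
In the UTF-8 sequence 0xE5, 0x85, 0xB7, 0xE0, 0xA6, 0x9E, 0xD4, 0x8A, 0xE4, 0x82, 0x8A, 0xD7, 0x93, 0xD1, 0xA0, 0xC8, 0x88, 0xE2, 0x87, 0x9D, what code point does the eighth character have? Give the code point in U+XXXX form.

Offset 0: leading byte 0xE5 = 11100101 → 3-byte char #1 = E5 85 B7.
Offset 3: leading byte 0xE0 = 11100000 → 3-byte char #2 = E0 A6 9E.
Offset 6: leading byte 0xD4 = 11010100 → 2-byte char #3 = D4 8A.
Offset 8: leading byte 0xE4 = 11100100 → 3-byte char #4 = E4 82 8A.
Offset 11: leading byte 0xD7 = 11010111 → 2-byte char #5 = D7 93.
Offset 13: leading byte 0xD1 = 11010001 → 2-byte char #6 = D1 A0.
Offset 15: leading byte 0xC8 = 11001000 → 2-byte char #7 = C8 88.
Offset 17: leading byte 0xE2 = 11100010 → 3-byte char #8 = E2 87 9D.
Leading byte 0xE2 = 11100010 matches 1110xxxx → 3-byte sequence.
Byte 1: 0xE2 = 11100010, payload 0010 (4 bits).
Byte 2: 0x87 = 10000111 (10xxxxxx ✓), payload 000111.
Byte 3: 0x9D = 10011101 (10xxxxxx ✓), payload 011101.
Concatenate: 0010000111011101 = 0x21DD (16 bits → U+21DD).

U+21DD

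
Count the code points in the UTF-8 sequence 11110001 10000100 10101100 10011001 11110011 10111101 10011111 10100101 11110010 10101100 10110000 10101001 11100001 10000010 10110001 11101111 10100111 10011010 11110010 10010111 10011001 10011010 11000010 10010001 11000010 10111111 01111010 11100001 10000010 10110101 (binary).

Byte at offset 0: 0xF1 = 11110001 → 4-byte char (#1). Advance 4.
Byte at offset 4: 0xF3 = 11110011 → 4-byte char (#2). Advance 4.
Byte at offset 8: 0xF2 = 11110010 → 4-byte char (#3). Advance 4.
Byte at offset 12: 0xE1 = 11100001 → 3-byte char (#4). Advance 3.
Byte at offset 15: 0xEF = 11101111 → 3-byte char (#5). Advance 3.
Byte at offset 18: 0xF2 = 11110010 → 4-byte char (#6). Advance 4.
Byte at offset 22: 0xC2 = 11000010 → 2-byte char (#7). Advance 2.
Byte at offset 24: 0xC2 = 11000010 → 2-byte char (#8). Advance 2.
Byte at offset 26: 0x7A = 01111010 → 1-byte char (#9). Advance 1.
Byte at offset 27: 0xE1 = 11100001 → 3-byte char (#10). Advance 3.
Reached end at offset 30 after 10 code points.

10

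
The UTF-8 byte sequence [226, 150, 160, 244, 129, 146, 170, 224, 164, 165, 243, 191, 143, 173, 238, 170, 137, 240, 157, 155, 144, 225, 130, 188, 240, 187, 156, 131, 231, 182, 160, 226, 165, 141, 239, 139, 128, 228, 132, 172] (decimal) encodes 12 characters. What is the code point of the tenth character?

U+294D

Offset 0: leading byte 0xE2 = 11100010 → 3-byte char #1 = E2 96 A0.
Offset 3: leading byte 0xF4 = 11110100 → 4-byte char #2 = F4 81 92 AA.
Offset 7: leading byte 0xE0 = 11100000 → 3-byte char #3 = E0 A4 A5.
Offset 10: leading byte 0xF3 = 11110011 → 4-byte char #4 = F3 BF 8F AD.
Offset 14: leading byte 0xEE = 11101110 → 3-byte char #5 = EE AA 89.
Offset 17: leading byte 0xF0 = 11110000 → 4-byte char #6 = F0 9D 9B 90.
Offset 21: leading byte 0xE1 = 11100001 → 3-byte char #7 = E1 82 BC.
Offset 24: leading byte 0xF0 = 11110000 → 4-byte char #8 = F0 BB 9C 83.
Offset 28: leading byte 0xE7 = 11100111 → 3-byte char #9 = E7 B6 A0.
Offset 31: leading byte 0xE2 = 11100010 → 3-byte char #10 = E2 A5 8D.
Leading byte 0xE2 = 11100010 matches 1110xxxx → 3-byte sequence.
Byte 1: 0xE2 = 11100010, payload 0010 (4 bits).
Byte 2: 0xA5 = 10100101 (10xxxxxx ✓), payload 100101.
Byte 3: 0x8D = 10001101 (10xxxxxx ✓), payload 001101.
Concatenate: 0010100101001101 = 0x294D (16 bits → U+294D).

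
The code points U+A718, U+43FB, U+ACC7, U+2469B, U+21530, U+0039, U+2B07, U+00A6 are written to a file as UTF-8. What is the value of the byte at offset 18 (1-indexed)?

0x39

1-indexed offset 18 is 0-indexed offset 17.
U+A718 → 3-byte form EA 9C 98 at offsets 0–2.
U+43FB → 3-byte form E4 8F BB at offsets 3–5.
U+ACC7 → 3-byte form EA B3 87 at offsets 6–8.
U+2469B → 4-byte form F0 A4 9A 9B at offsets 9–12.
U+21530 → 4-byte form F0 A1 94 B0 at offsets 13–16.
U+0039 → 1-byte form 39 at offsets 17–17.
Offset 17 falls in char 6's range; it's byte 1 of 39 = 0x39.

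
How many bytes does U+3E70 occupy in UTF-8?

3

U+3E70 = 0x3E70. UTF-8 uses 1 byte below 0x80, 2 below 0x800, 3 below 0x10000, 4 up to 0x10FFFF. 0x3E70 is in U+0800–U+FFFF → 3 bytes.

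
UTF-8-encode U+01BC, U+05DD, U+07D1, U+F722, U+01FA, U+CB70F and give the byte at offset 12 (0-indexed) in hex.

U+01BC → 2-byte form C6 BC at offsets 0–1.
U+05DD → 2-byte form D7 9D at offsets 2–3.
U+07D1 → 2-byte form DF 91 at offsets 4–5.
U+F722 → 3-byte form EF 9C A2 at offsets 6–8.
U+01FA → 2-byte form C7 BA at offsets 9–10.
U+CB70F → 4-byte form F3 8B 9C 8F at offsets 11–14.
Offset 12 falls in char 6's range; it's byte 2 of F3 8B 9C 8F = 0x8B.

0x8B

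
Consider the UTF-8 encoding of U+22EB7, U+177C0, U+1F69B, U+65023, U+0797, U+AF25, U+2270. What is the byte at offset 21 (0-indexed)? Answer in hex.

0xE2

U+22EB7 → 4-byte form F0 A2 BA B7 at offsets 0–3.
U+177C0 → 4-byte form F0 97 9F 80 at offsets 4–7.
U+1F69B → 4-byte form F0 9F 9A 9B at offsets 8–11.
U+65023 → 4-byte form F1 A5 80 A3 at offsets 12–15.
U+0797 → 2-byte form DE 97 at offsets 16–17.
U+AF25 → 3-byte form EA BC A5 at offsets 18–20.
U+2270 → 3-byte form E2 89 B0 at offsets 21–23.
Offset 21 falls in char 7's range; it's byte 1 of E2 89 B0 = 0xE2.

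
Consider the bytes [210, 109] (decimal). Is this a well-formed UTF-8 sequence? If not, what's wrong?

Leading byte 0xD2 = 11010010 → 2-byte form.
Byte 2 is 0x6D = 01101101, which is not 10xxxxxx — expected a continuation byte.

invalid (non-continuation byte where continuation expected)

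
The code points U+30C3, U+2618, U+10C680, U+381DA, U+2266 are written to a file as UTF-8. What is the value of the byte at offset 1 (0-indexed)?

0x83

U+30C3 → 3-byte form E3 83 83 at offsets 0–2.
Offset 1 falls in char 1's range; it's byte 2 of E3 83 83 = 0x83.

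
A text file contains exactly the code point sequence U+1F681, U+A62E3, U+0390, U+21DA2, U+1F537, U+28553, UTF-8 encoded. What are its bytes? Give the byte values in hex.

U+1F681: 4-byte form → F0 9F 9A 81.
U+A62E3: 4-byte form → F2 A6 8B A3.
U+0390: 2-byte form → CE 90.
U+21DA2: 4-byte form → F0 A1 B6 A2.
U+1F537: 4-byte form → F0 9F 94 B7.
U+28553: 4-byte form → F0 A8 95 93.
Concatenated (22 bytes): F0 9F 9A 81 F2 A6 8B A3 CE 90 F0 A1 B6 A2 F0 9F 94 B7 F0 A8 95 93.

F0 9F 9A 81 F2 A6 8B A3 CE 90 F0 A1 B6 A2 F0 9F 94 B7 F0 A8 95 93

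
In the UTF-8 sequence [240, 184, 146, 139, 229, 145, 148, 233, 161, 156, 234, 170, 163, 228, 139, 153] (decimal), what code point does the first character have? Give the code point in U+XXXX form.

Offset 0: leading byte 0xF0 = 11110000 → 4-byte char #1 = F0 B8 92 8B.
Leading byte 0xF0 = 11110000 matches 11110xxx → 4-byte sequence.
Byte 1: 0xF0 = 11110000, payload 000 (3 bits).
Byte 2: 0xB8 = 10111000 (10xxxxxx ✓), payload 111000.
Byte 3: 0x92 = 10010010 (10xxxxxx ✓), payload 010010.
Byte 4: 0x8B = 10001011 (10xxxxxx ✓), payload 001011.
Concatenate: 000111000010010001011 = 0x3848B (21 bits → U+3848B).

U+3848B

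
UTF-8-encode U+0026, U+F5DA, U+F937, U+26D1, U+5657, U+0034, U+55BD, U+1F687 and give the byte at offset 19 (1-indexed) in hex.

1-indexed offset 19 is 0-indexed offset 18.
U+0026 → 1-byte form 26 at offsets 0–0.
U+F5DA → 3-byte form EF 97 9A at offsets 1–3.
U+F937 → 3-byte form EF A4 B7 at offsets 4–6.
U+26D1 → 3-byte form E2 9B 91 at offsets 7–9.
U+5657 → 3-byte form E5 99 97 at offsets 10–12.
U+0034 → 1-byte form 34 at offsets 13–13.
U+55BD → 3-byte form E5 96 BD at offsets 14–16.
U+1F687 → 4-byte form F0 9F 9A 87 at offsets 17–20.
Offset 18 falls in char 8's range; it's byte 2 of F0 9F 9A 87 = 0x9F.

0x9F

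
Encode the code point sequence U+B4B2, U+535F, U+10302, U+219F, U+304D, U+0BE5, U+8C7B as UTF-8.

U+B4B2: 3-byte form → EB 92 B2.
U+535F: 3-byte form → E5 8D 9F.
U+10302: 4-byte form → F0 90 8C 82.
U+219F: 3-byte form → E2 86 9F.
U+304D: 3-byte form → E3 81 8D.
U+0BE5: 3-byte form → E0 AF A5.
U+8C7B: 3-byte form → E8 B1 BB.
Concatenated (22 bytes): EB 92 B2 E5 8D 9F F0 90 8C 82 E2 86 9F E3 81 8D E0 AF A5 E8 B1 BB.

EB 92 B2 E5 8D 9F F0 90 8C 82 E2 86 9F E3 81 8D E0 AF A5 E8 B1 BB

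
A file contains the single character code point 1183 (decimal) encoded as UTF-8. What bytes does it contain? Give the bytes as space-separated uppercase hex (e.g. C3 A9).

D2 9F

U+049F = 0x49F = 1183 decimal. In range U+0080–U+07FF → 2-byte form: 110xxxxx 10xxxxxx.
Binary (11 bits): 10010011111.
Split 5+6: 10010 | 011111.
Byte 1: 11010010 = 0xD2.
Byte 2: 10011111 = 0x9F.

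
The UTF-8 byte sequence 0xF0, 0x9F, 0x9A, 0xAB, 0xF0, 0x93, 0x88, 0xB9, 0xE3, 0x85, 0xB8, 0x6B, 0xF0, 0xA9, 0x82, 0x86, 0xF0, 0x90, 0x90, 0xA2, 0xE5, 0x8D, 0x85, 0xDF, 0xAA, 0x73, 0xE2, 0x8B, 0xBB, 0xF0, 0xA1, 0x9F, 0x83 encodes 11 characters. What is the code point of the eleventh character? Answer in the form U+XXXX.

Offset 0: leading byte 0xF0 = 11110000 → 4-byte char #1 = F0 9F 9A AB.
Offset 4: leading byte 0xF0 = 11110000 → 4-byte char #2 = F0 93 88 B9.
Offset 8: leading byte 0xE3 = 11100011 → 3-byte char #3 = E3 85 B8.
Offset 11: leading byte 0x6B = 01101011 → 1-byte char #4 = 6B.
Offset 12: leading byte 0xF0 = 11110000 → 4-byte char #5 = F0 A9 82 86.
Offset 16: leading byte 0xF0 = 11110000 → 4-byte char #6 = F0 90 90 A2.
Offset 20: leading byte 0xE5 = 11100101 → 3-byte char #7 = E5 8D 85.
Offset 23: leading byte 0xDF = 11011111 → 2-byte char #8 = DF AA.
Offset 25: leading byte 0x73 = 01110011 → 1-byte char #9 = 73.
Offset 26: leading byte 0xE2 = 11100010 → 3-byte char #10 = E2 8B BB.
Offset 29: leading byte 0xF0 = 11110000 → 4-byte char #11 = F0 A1 9F 83.
Leading byte 0xF0 = 11110000 matches 11110xxx → 4-byte sequence.
Byte 1: 0xF0 = 11110000, payload 000 (3 bits).
Byte 2: 0xA1 = 10100001 (10xxxxxx ✓), payload 100001.
Byte 3: 0x9F = 10011111 (10xxxxxx ✓), payload 011111.
Byte 4: 0x83 = 10000011 (10xxxxxx ✓), payload 000011.
Concatenate: 000100001011111000011 = 0x217C3 (21 bits → U+217C3).

U+217C3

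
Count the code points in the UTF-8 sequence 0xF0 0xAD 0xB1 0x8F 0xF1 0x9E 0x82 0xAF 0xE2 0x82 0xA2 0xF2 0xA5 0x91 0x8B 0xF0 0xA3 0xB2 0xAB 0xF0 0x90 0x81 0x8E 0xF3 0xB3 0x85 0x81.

7

Byte at offset 0: 0xF0 = 11110000 → 4-byte char (#1). Advance 4.
Byte at offset 4: 0xF1 = 11110001 → 4-byte char (#2). Advance 4.
Byte at offset 8: 0xE2 = 11100010 → 3-byte char (#3). Advance 3.
Byte at offset 11: 0xF2 = 11110010 → 4-byte char (#4). Advance 4.
Byte at offset 15: 0xF0 = 11110000 → 4-byte char (#5). Advance 4.
Byte at offset 19: 0xF0 = 11110000 → 4-byte char (#6). Advance 4.
Byte at offset 23: 0xF3 = 11110011 → 4-byte char (#7). Advance 4.
Reached end at offset 27 after 7 code points.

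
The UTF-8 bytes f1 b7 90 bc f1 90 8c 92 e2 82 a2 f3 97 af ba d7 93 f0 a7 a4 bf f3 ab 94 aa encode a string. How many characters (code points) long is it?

Byte at offset 0: 0xF1 = 11110001 → 4-byte char (#1). Advance 4.
Byte at offset 4: 0xF1 = 11110001 → 4-byte char (#2). Advance 4.
Byte at offset 8: 0xE2 = 11100010 → 3-byte char (#3). Advance 3.
Byte at offset 11: 0xF3 = 11110011 → 4-byte char (#4). Advance 4.
Byte at offset 15: 0xD7 = 11010111 → 2-byte char (#5). Advance 2.
Byte at offset 17: 0xF0 = 11110000 → 4-byte char (#6). Advance 4.
Byte at offset 21: 0xF3 = 11110011 → 4-byte char (#7). Advance 4.
Reached end at offset 25 after 7 code points.

7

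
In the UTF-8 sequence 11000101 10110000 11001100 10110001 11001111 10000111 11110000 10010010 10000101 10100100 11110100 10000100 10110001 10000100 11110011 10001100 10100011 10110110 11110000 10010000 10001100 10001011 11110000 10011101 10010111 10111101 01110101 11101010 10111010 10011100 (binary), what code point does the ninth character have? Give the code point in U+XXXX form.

Offset 0: leading byte 0xC5 = 11000101 → 2-byte char #1 = C5 B0.
Offset 2: leading byte 0xCC = 11001100 → 2-byte char #2 = CC B1.
Offset 4: leading byte 0xCF = 11001111 → 2-byte char #3 = CF 87.
Offset 6: leading byte 0xF0 = 11110000 → 4-byte char #4 = F0 92 85 A4.
Offset 10: leading byte 0xF4 = 11110100 → 4-byte char #5 = F4 84 B1 84.
Offset 14: leading byte 0xF3 = 11110011 → 4-byte char #6 = F3 8C A3 B6.
Offset 18: leading byte 0xF0 = 11110000 → 4-byte char #7 = F0 90 8C 8B.
Offset 22: leading byte 0xF0 = 11110000 → 4-byte char #8 = F0 9D 97 BD.
Offset 26: leading byte 0x75 = 01110101 → 1-byte char #9 = 75.
Leading byte 0x75 = 01110101 matches 0xxxxxxx → 1-byte sequence.
Byte 1: 0x75 = 01110101, payload 1110101 (7 bits).
Concatenate: 1110101 = 0x75 (7 bits → U+0075).

U+0075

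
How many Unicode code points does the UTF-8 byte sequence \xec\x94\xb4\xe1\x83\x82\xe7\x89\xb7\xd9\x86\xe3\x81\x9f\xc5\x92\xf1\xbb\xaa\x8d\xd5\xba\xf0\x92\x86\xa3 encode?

9

Byte at offset 0: 0xEC = 11101100 → 3-byte char (#1). Advance 3.
Byte at offset 3: 0xE1 = 11100001 → 3-byte char (#2). Advance 3.
Byte at offset 6: 0xE7 = 11100111 → 3-byte char (#3). Advance 3.
Byte at offset 9: 0xD9 = 11011001 → 2-byte char (#4). Advance 2.
Byte at offset 11: 0xE3 = 11100011 → 3-byte char (#5). Advance 3.
Byte at offset 14: 0xC5 = 11000101 → 2-byte char (#6). Advance 2.
Byte at offset 16: 0xF1 = 11110001 → 4-byte char (#7). Advance 4.
Byte at offset 20: 0xD5 = 11010101 → 2-byte char (#8). Advance 2.
Byte at offset 22: 0xF0 = 11110000 → 4-byte char (#9). Advance 4.
Reached end at offset 26 after 9 code points.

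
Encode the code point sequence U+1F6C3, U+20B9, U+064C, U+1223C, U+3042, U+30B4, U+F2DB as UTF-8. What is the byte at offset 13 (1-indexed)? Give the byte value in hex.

0xBC

1-indexed offset 13 is 0-indexed offset 12.
U+1F6C3 → 4-byte form F0 9F 9B 83 at offsets 0–3.
U+20B9 → 3-byte form E2 82 B9 at offsets 4–6.
U+064C → 2-byte form D9 8C at offsets 7–8.
U+1223C → 4-byte form F0 92 88 BC at offsets 9–12.
Offset 12 falls in char 4's range; it's byte 4 of F0 92 88 BC = 0xBC.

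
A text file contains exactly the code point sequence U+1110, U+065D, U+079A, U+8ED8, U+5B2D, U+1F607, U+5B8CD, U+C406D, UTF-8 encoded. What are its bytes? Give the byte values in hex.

U+1110: 3-byte form → E1 84 90.
U+065D: 2-byte form → D9 9D.
U+079A: 2-byte form → DE 9A.
U+8ED8: 3-byte form → E8 BB 98.
U+5B2D: 3-byte form → E5 AC AD.
U+1F607: 4-byte form → F0 9F 98 87.
U+5B8CD: 4-byte form → F1 9B A3 8D.
U+C406D: 4-byte form → F3 84 81 AD.
Concatenated (25 bytes): E1 84 90 D9 9D DE 9A E8 BB 98 E5 AC AD F0 9F 98 87 F1 9B A3 8D F3 84 81 AD.

E1 84 90 D9 9D DE 9A E8 BB 98 E5 AC AD F0 9F 98 87 F1 9B A3 8D F3 84 81 AD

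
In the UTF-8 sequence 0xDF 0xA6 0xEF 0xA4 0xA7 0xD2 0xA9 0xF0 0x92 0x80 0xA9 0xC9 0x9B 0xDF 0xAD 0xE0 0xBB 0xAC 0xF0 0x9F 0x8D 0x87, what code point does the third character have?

U+04A9

Offset 0: leading byte 0xDF = 11011111 → 2-byte char #1 = DF A6.
Offset 2: leading byte 0xEF = 11101111 → 3-byte char #2 = EF A4 A7.
Offset 5: leading byte 0xD2 = 11010010 → 2-byte char #3 = D2 A9.
Leading byte 0xD2 = 11010010 matches 110xxxxx → 2-byte sequence.
Byte 1: 0xD2 = 11010010, payload 10010 (5 bits).
Byte 2: 0xA9 = 10101001 (10xxxxxx ✓), payload 101001.
Concatenate: 10010101001 = 0x4A9 (11 bits → U+04A9).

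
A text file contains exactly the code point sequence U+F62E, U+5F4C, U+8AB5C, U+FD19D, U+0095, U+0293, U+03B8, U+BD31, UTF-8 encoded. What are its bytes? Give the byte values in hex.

EF 98 AE E5 BD 8C F2 8A AD 9C F3 BD 86 9D C2 95 CA 93 CE B8 EB B4 B1

U+F62E: 3-byte form → EF 98 AE.
U+5F4C: 3-byte form → E5 BD 8C.
U+8AB5C: 4-byte form → F2 8A AD 9C.
U+FD19D: 4-byte form → F3 BD 86 9D.
U+0095: 2-byte form → C2 95.
U+0293: 2-byte form → CA 93.
U+03B8: 2-byte form → CE B8.
U+BD31: 3-byte form → EB B4 B1.
Concatenated (23 bytes): EF 98 AE E5 BD 8C F2 8A AD 9C F3 BD 86 9D C2 95 CA 93 CE B8 EB B4 B1.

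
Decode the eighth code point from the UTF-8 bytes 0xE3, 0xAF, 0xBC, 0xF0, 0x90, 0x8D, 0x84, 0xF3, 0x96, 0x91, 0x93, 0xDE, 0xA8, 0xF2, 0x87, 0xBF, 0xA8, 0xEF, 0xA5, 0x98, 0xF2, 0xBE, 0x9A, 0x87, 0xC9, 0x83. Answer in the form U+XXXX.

Offset 0: leading byte 0xE3 = 11100011 → 3-byte char #1 = E3 AF BC.
Offset 3: leading byte 0xF0 = 11110000 → 4-byte char #2 = F0 90 8D 84.
Offset 7: leading byte 0xF3 = 11110011 → 4-byte char #3 = F3 96 91 93.
Offset 11: leading byte 0xDE = 11011110 → 2-byte char #4 = DE A8.
Offset 13: leading byte 0xF2 = 11110010 → 4-byte char #5 = F2 87 BF A8.
Offset 17: leading byte 0xEF = 11101111 → 3-byte char #6 = EF A5 98.
Offset 20: leading byte 0xF2 = 11110010 → 4-byte char #7 = F2 BE 9A 87.
Offset 24: leading byte 0xC9 = 11001001 → 2-byte char #8 = C9 83.
Leading byte 0xC9 = 11001001 matches 110xxxxx → 2-byte sequence.
Byte 1: 0xC9 = 11001001, payload 01001 (5 bits).
Byte 2: 0x83 = 10000011 (10xxxxxx ✓), payload 000011.
Concatenate: 01001000011 = 0x243 (11 bits → U+0243).

U+0243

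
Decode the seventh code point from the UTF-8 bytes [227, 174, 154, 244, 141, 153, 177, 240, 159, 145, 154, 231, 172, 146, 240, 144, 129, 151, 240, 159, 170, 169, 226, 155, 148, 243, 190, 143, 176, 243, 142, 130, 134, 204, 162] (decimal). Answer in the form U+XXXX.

Offset 0: leading byte 0xE3 = 11100011 → 3-byte char #1 = E3 AE 9A.
Offset 3: leading byte 0xF4 = 11110100 → 4-byte char #2 = F4 8D 99 B1.
Offset 7: leading byte 0xF0 = 11110000 → 4-byte char #3 = F0 9F 91 9A.
Offset 11: leading byte 0xE7 = 11100111 → 3-byte char #4 = E7 AC 92.
Offset 14: leading byte 0xF0 = 11110000 → 4-byte char #5 = F0 90 81 97.
Offset 18: leading byte 0xF0 = 11110000 → 4-byte char #6 = F0 9F AA A9.
Offset 22: leading byte 0xE2 = 11100010 → 3-byte char #7 = E2 9B 94.
Leading byte 0xE2 = 11100010 matches 1110xxxx → 3-byte sequence.
Byte 1: 0xE2 = 11100010, payload 0010 (4 bits).
Byte 2: 0x9B = 10011011 (10xxxxxx ✓), payload 011011.
Byte 3: 0x94 = 10010100 (10xxxxxx ✓), payload 010100.
Concatenate: 0010011011010100 = 0x26D4 (16 bits → U+26D4).

U+26D4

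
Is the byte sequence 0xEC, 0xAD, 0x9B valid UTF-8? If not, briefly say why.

valid

Leading byte 0xEC = 11101100 → 3-byte form.
Continuation bytes 0xAD=10101101, 0x9B=10011011 all match 10xxxxxx.
Decoded value 0xCB5B is ≥ 0x800 (shortest form) and not a surrogate.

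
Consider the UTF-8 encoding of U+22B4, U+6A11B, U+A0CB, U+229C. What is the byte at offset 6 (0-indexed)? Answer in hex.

U+22B4 → 3-byte form E2 8A B4 at offsets 0–2.
U+6A11B → 4-byte form F1 AA 84 9B at offsets 3–6.
Offset 6 falls in char 2's range; it's byte 4 of F1 AA 84 9B = 0x9B.

0x9B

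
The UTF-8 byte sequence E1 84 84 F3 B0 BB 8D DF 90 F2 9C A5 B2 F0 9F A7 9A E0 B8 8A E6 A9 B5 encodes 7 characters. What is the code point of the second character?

U+F0ECD

Offset 0: leading byte 0xE1 = 11100001 → 3-byte char #1 = E1 84 84.
Offset 3: leading byte 0xF3 = 11110011 → 4-byte char #2 = F3 B0 BB 8D.
Leading byte 0xF3 = 11110011 matches 11110xxx → 4-byte sequence.
Byte 1: 0xF3 = 11110011, payload 011 (3 bits).
Byte 2: 0xB0 = 10110000 (10xxxxxx ✓), payload 110000.
Byte 3: 0xBB = 10111011 (10xxxxxx ✓), payload 111011.
Byte 4: 0x8D = 10001101 (10xxxxxx ✓), payload 001101.
Concatenate: 011110000111011001101 = 0xF0ECD (21 bits → U+F0ECD).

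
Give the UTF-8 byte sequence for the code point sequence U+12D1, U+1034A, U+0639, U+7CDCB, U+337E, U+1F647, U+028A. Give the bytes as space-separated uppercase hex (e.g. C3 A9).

E1 8B 91 F0 90 8D 8A D8 B9 F1 BC B7 8B E3 8D BE F0 9F 99 87 CA 8A

U+12D1: 3-byte form → E1 8B 91.
U+1034A: 4-byte form → F0 90 8D 8A.
U+0639: 2-byte form → D8 B9.
U+7CDCB: 4-byte form → F1 BC B7 8B.
U+337E: 3-byte form → E3 8D BE.
U+1F647: 4-byte form → F0 9F 99 87.
U+028A: 2-byte form → CA 8A.
Concatenated (22 bytes): E1 8B 91 F0 90 8D 8A D8 B9 F1 BC B7 8B E3 8D BE F0 9F 99 87 CA 8A.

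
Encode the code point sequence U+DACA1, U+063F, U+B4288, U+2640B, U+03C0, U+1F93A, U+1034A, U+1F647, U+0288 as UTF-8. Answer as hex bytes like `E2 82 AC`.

U+DACA1: 4-byte form → F3 9A B2 A1.
U+063F: 2-byte form → D8 BF.
U+B4288: 4-byte form → F2 B4 8A 88.
U+2640B: 4-byte form → F0 A6 90 8B.
U+03C0: 2-byte form → CF 80.
U+1F93A: 4-byte form → F0 9F A4 BA.
U+1034A: 4-byte form → F0 90 8D 8A.
U+1F647: 4-byte form → F0 9F 99 87.
U+0288: 2-byte form → CA 88.
Concatenated (30 bytes): F3 9A B2 A1 D8 BF F2 B4 8A 88 F0 A6 90 8B CF 80 F0 9F A4 BA F0 90 8D 8A F0 9F 99 87 CA 88.

F3 9A B2 A1 D8 BF F2 B4 8A 88 F0 A6 90 8B CF 80 F0 9F A4 BA F0 90 8D 8A F0 9F 99 87 CA 88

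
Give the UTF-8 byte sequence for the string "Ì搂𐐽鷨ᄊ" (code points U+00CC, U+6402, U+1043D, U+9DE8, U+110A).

U+00CC: 2-byte form → C3 8C.
U+6402: 3-byte form → E6 90 82.
U+1043D: 4-byte form → F0 90 90 BD.
U+9DE8: 3-byte form → E9 B7 A8.
U+110A: 3-byte form → E1 84 8A.
Concatenated (15 bytes): C3 8C E6 90 82 F0 90 90 BD E9 B7 A8 E1 84 8A.

C3 8C E6 90 82 F0 90 90 BD E9 B7 A8 E1 84 8A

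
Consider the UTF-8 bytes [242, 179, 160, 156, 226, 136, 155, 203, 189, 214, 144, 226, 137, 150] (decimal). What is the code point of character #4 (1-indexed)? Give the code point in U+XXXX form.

U+0590

Offset 0: leading byte 0xF2 = 11110010 → 4-byte char #1 = F2 B3 A0 9C.
Offset 4: leading byte 0xE2 = 11100010 → 3-byte char #2 = E2 88 9B.
Offset 7: leading byte 0xCB = 11001011 → 2-byte char #3 = CB BD.
Offset 9: leading byte 0xD6 = 11010110 → 2-byte char #4 = D6 90.
Leading byte 0xD6 = 11010110 matches 110xxxxx → 2-byte sequence.
Byte 1: 0xD6 = 11010110, payload 10110 (5 bits).
Byte 2: 0x90 = 10010000 (10xxxxxx ✓), payload 010000.
Concatenate: 10110010000 = 0x590 (11 bits → U+0590).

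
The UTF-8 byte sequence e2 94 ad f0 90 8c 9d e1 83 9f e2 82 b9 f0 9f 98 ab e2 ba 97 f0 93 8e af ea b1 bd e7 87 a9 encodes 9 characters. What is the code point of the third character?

Offset 0: leading byte 0xE2 = 11100010 → 3-byte char #1 = E2 94 AD.
Offset 3: leading byte 0xF0 = 11110000 → 4-byte char #2 = F0 90 8C 9D.
Offset 7: leading byte 0xE1 = 11100001 → 3-byte char #3 = E1 83 9F.
Leading byte 0xE1 = 11100001 matches 1110xxxx → 3-byte sequence.
Byte 1: 0xE1 = 11100001, payload 0001 (4 bits).
Byte 2: 0x83 = 10000011 (10xxxxxx ✓), payload 000011.
Byte 3: 0x9F = 10011111 (10xxxxxx ✓), payload 011111.
Concatenate: 0001000011011111 = 0x10DF (16 bits → U+10DF).

U+10DF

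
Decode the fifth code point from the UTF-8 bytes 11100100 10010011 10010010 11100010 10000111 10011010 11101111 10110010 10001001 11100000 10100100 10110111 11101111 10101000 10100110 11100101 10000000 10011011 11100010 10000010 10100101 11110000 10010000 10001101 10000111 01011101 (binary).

U+FA26

Offset 0: leading byte 0xE4 = 11100100 → 3-byte char #1 = E4 93 92.
Offset 3: leading byte 0xE2 = 11100010 → 3-byte char #2 = E2 87 9A.
Offset 6: leading byte 0xEF = 11101111 → 3-byte char #3 = EF B2 89.
Offset 9: leading byte 0xE0 = 11100000 → 3-byte char #4 = E0 A4 B7.
Offset 12: leading byte 0xEF = 11101111 → 3-byte char #5 = EF A8 A6.
Leading byte 0xEF = 11101111 matches 1110xxxx → 3-byte sequence.
Byte 1: 0xEF = 11101111, payload 1111 (4 bits).
Byte 2: 0xA8 = 10101000 (10xxxxxx ✓), payload 101000.
Byte 3: 0xA6 = 10100110 (10xxxxxx ✓), payload 100110.
Concatenate: 1111101000100110 = 0xFA26 (16 bits → U+FA26).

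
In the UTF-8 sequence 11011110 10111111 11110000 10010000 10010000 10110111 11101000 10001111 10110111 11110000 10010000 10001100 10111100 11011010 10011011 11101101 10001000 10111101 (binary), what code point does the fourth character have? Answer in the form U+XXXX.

U+1033C

Offset 0: leading byte 0xDE = 11011110 → 2-byte char #1 = DE BF.
Offset 2: leading byte 0xF0 = 11110000 → 4-byte char #2 = F0 90 90 B7.
Offset 6: leading byte 0xE8 = 11101000 → 3-byte char #3 = E8 8F B7.
Offset 9: leading byte 0xF0 = 11110000 → 4-byte char #4 = F0 90 8C BC.
Leading byte 0xF0 = 11110000 matches 11110xxx → 4-byte sequence.
Byte 1: 0xF0 = 11110000, payload 000 (3 bits).
Byte 2: 0x90 = 10010000 (10xxxxxx ✓), payload 010000.
Byte 3: 0x8C = 10001100 (10xxxxxx ✓), payload 001100.
Byte 4: 0xBC = 10111100 (10xxxxxx ✓), payload 111100.
Concatenate: 000010000001100111100 = 0x1033C (21 bits → U+1033C).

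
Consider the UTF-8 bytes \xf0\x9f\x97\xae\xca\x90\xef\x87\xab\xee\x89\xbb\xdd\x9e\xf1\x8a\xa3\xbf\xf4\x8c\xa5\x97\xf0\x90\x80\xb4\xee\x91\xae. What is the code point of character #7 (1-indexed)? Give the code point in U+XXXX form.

U+10C957

Offset 0: leading byte 0xF0 = 11110000 → 4-byte char #1 = F0 9F 97 AE.
Offset 4: leading byte 0xCA = 11001010 → 2-byte char #2 = CA 90.
Offset 6: leading byte 0xEF = 11101111 → 3-byte char #3 = EF 87 AB.
Offset 9: leading byte 0xEE = 11101110 → 3-byte char #4 = EE 89 BB.
Offset 12: leading byte 0xDD = 11011101 → 2-byte char #5 = DD 9E.
Offset 14: leading byte 0xF1 = 11110001 → 4-byte char #6 = F1 8A A3 BF.
Offset 18: leading byte 0xF4 = 11110100 → 4-byte char #7 = F4 8C A5 97.
Leading byte 0xF4 = 11110100 matches 11110xxx → 4-byte sequence.
Byte 1: 0xF4 = 11110100, payload 100 (3 bits).
Byte 2: 0x8C = 10001100 (10xxxxxx ✓), payload 001100.
Byte 3: 0xA5 = 10100101 (10xxxxxx ✓), payload 100101.
Byte 4: 0x97 = 10010111 (10xxxxxx ✓), payload 010111.
Concatenate: 100001100100101010111 = 0x10C957 (21 bits → U+10C957).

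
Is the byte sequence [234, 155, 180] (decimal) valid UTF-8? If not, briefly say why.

Leading byte 0xEA = 11101010 → 3-byte form.
Continuation bytes 0x9B=10011011, 0xB4=10110100 all match 10xxxxxx.
Decoded value 0xA6F4 is ≥ 0x800 (shortest form) and not a surrogate.

valid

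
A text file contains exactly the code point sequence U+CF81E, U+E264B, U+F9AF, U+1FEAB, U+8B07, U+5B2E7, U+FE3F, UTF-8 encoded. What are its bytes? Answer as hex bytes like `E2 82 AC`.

U+CF81E: 4-byte form → F3 8F A0 9E.
U+E264B: 4-byte form → F3 A2 99 8B.
U+F9AF: 3-byte form → EF A6 AF.
U+1FEAB: 4-byte form → F0 9F BA AB.
U+8B07: 3-byte form → E8 AC 87.
U+5B2E7: 4-byte form → F1 9B 8B A7.
U+FE3F: 3-byte form → EF B8 BF.
Concatenated (25 bytes): F3 8F A0 9E F3 A2 99 8B EF A6 AF F0 9F BA AB E8 AC 87 F1 9B 8B A7 EF B8 BF.

F3 8F A0 9E F3 A2 99 8B EF A6 AF F0 9F BA AB E8 AC 87 F1 9B 8B A7 EF B8 BF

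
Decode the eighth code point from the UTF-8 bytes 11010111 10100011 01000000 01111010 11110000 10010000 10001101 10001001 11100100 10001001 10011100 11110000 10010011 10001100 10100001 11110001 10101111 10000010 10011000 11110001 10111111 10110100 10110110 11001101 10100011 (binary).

U+7FD36

Offset 0: leading byte 0xD7 = 11010111 → 2-byte char #1 = D7 A3.
Offset 2: leading byte 0x40 = 01000000 → 1-byte char #2 = 40.
Offset 3: leading byte 0x7A = 01111010 → 1-byte char #3 = 7A.
Offset 4: leading byte 0xF0 = 11110000 → 4-byte char #4 = F0 90 8D 89.
Offset 8: leading byte 0xE4 = 11100100 → 3-byte char #5 = E4 89 9C.
Offset 11: leading byte 0xF0 = 11110000 → 4-byte char #6 = F0 93 8C A1.
Offset 15: leading byte 0xF1 = 11110001 → 4-byte char #7 = F1 AF 82 98.
Offset 19: leading byte 0xF1 = 11110001 → 4-byte char #8 = F1 BF B4 B6.
Leading byte 0xF1 = 11110001 matches 11110xxx → 4-byte sequence.
Byte 1: 0xF1 = 11110001, payload 001 (3 bits).
Byte 2: 0xBF = 10111111 (10xxxxxx ✓), payload 111111.
Byte 3: 0xB4 = 10110100 (10xxxxxx ✓), payload 110100.
Byte 4: 0xB6 = 10110110 (10xxxxxx ✓), payload 110110.
Concatenate: 001111111110100110110 = 0x7FD36 (21 bits → U+7FD36).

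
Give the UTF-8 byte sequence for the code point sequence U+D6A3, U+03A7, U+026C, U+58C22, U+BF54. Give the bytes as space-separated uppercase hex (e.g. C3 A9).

U+D6A3: 3-byte form → ED 9A A3.
U+03A7: 2-byte form → CE A7.
U+026C: 2-byte form → C9 AC.
U+58C22: 4-byte form → F1 98 B0 A2.
U+BF54: 3-byte form → EB BD 94.
Concatenated (14 bytes): ED 9A A3 CE A7 C9 AC F1 98 B0 A2 EB BD 94.

ED 9A A3 CE A7 C9 AC F1 98 B0 A2 EB BD 94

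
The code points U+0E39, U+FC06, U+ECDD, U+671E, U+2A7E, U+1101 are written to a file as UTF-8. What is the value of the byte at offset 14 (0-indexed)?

U+0E39 → 3-byte form E0 B8 B9 at offsets 0–2.
U+FC06 → 3-byte form EF B0 86 at offsets 3–5.
U+ECDD → 3-byte form EE B3 9D at offsets 6–8.
U+671E → 3-byte form E6 9C 9E at offsets 9–11.
U+2A7E → 3-byte form E2 A9 BE at offsets 12–14.
Offset 14 falls in char 5's range; it's byte 3 of E2 A9 BE = 0xBE.

0xBE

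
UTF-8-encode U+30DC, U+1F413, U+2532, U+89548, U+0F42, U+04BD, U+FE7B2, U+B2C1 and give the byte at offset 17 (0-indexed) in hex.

0xD2

U+30DC → 3-byte form E3 83 9C at offsets 0–2.
U+1F413 → 4-byte form F0 9F 90 93 at offsets 3–6.
U+2532 → 3-byte form E2 94 B2 at offsets 7–9.
U+89548 → 4-byte form F2 89 95 88 at offsets 10–13.
U+0F42 → 3-byte form E0 BD 82 at offsets 14–16.
U+04BD → 2-byte form D2 BD at offsets 17–18.
Offset 17 falls in char 6's range; it's byte 1 of D2 BD = 0xD2.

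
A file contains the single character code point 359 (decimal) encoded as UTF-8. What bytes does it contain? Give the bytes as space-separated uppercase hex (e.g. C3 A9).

C5 A7

U+0167 = 0x167 = 359 decimal. In range U+0080–U+07FF → 2-byte form: 110xxxxx 10xxxxxx.
Binary (11 bits): 00101100111.
Split 5+6: 00101 | 100111.
Byte 1: 11000101 = 0xC5.
Byte 2: 10100111 = 0xA7.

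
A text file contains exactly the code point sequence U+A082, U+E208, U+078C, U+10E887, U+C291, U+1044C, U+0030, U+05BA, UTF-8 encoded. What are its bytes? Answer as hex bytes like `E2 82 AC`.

EA 82 82 EE 88 88 DE 8C F4 8E A2 87 EC 8A 91 F0 90 91 8C 30 D6 BA

U+A082: 3-byte form → EA 82 82.
U+E208: 3-byte form → EE 88 88.
U+078C: 2-byte form → DE 8C.
U+10E887: 4-byte form → F4 8E A2 87.
U+C291: 3-byte form → EC 8A 91.
U+1044C: 4-byte form → F0 90 91 8C.
U+0030: 1-byte form → 30.
U+05BA: 2-byte form → D6 BA.
Concatenated (22 bytes): EA 82 82 EE 88 88 DE 8C F4 8E A2 87 EC 8A 91 F0 90 91 8C 30 D6 BA.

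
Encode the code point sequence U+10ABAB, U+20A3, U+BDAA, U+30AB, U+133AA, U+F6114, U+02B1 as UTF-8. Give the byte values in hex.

F4 8A AE AB E2 82 A3 EB B6 AA E3 82 AB F0 93 8E AA F3 B6 84 94 CA B1

U+10ABAB: 4-byte form → F4 8A AE AB.
U+20A3: 3-byte form → E2 82 A3.
U+BDAA: 3-byte form → EB B6 AA.
U+30AB: 3-byte form → E3 82 AB.
U+133AA: 4-byte form → F0 93 8E AA.
U+F6114: 4-byte form → F3 B6 84 94.
U+02B1: 2-byte form → CA B1.
Concatenated (23 bytes): F4 8A AE AB E2 82 A3 EB B6 AA E3 82 AB F0 93 8E AA F3 B6 84 94 CA B1.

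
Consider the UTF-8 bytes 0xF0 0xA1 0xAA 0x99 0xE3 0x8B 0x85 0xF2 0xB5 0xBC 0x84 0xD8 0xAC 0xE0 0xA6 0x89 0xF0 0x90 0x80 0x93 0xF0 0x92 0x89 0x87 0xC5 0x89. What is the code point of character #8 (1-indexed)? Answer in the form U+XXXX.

Offset 0: leading byte 0xF0 = 11110000 → 4-byte char #1 = F0 A1 AA 99.
Offset 4: leading byte 0xE3 = 11100011 → 3-byte char #2 = E3 8B 85.
Offset 7: leading byte 0xF2 = 11110010 → 4-byte char #3 = F2 B5 BC 84.
Offset 11: leading byte 0xD8 = 11011000 → 2-byte char #4 = D8 AC.
Offset 13: leading byte 0xE0 = 11100000 → 3-byte char #5 = E0 A6 89.
Offset 16: leading byte 0xF0 = 11110000 → 4-byte char #6 = F0 90 80 93.
Offset 20: leading byte 0xF0 = 11110000 → 4-byte char #7 = F0 92 89 87.
Offset 24: leading byte 0xC5 = 11000101 → 2-byte char #8 = C5 89.
Leading byte 0xC5 = 11000101 matches 110xxxxx → 2-byte sequence.
Byte 1: 0xC5 = 11000101, payload 00101 (5 bits).
Byte 2: 0x89 = 10001001 (10xxxxxx ✓), payload 001001.
Concatenate: 00101001001 = 0x149 (11 bits → U+0149).

U+0149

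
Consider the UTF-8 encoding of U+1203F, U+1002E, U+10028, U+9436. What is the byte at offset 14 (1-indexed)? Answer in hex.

1-indexed offset 14 is 0-indexed offset 13.
U+1203F → 4-byte form F0 92 80 BF at offsets 0–3.
U+1002E → 4-byte form F0 90 80 AE at offsets 4–7.
U+10028 → 4-byte form F0 90 80 A8 at offsets 8–11.
U+9436 → 3-byte form E9 90 B6 at offsets 12–14.
Offset 13 falls in char 4's range; it's byte 2 of E9 90 B6 = 0x90.

0x90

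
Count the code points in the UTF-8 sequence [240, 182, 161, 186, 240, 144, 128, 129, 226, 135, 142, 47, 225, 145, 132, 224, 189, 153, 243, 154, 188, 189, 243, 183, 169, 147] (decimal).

Byte at offset 0: 0xF0 = 11110000 → 4-byte char (#1). Advance 4.
Byte at offset 4: 0xF0 = 11110000 → 4-byte char (#2). Advance 4.
Byte at offset 8: 0xE2 = 11100010 → 3-byte char (#3). Advance 3.
Byte at offset 11: 0x2F = 00101111 → 1-byte char (#4). Advance 1.
Byte at offset 12: 0xE1 = 11100001 → 3-byte char (#5). Advance 3.
Byte at offset 15: 0xE0 = 11100000 → 3-byte char (#6). Advance 3.
Byte at offset 18: 0xF3 = 11110011 → 4-byte char (#7). Advance 4.
Byte at offset 22: 0xF3 = 11110011 → 4-byte char (#8). Advance 4.
Reached end at offset 26 after 8 code points.

8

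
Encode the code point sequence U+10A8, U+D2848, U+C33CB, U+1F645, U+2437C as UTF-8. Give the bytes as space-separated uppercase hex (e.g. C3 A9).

E1 82 A8 F3 92 A1 88 F3 83 8F 8B F0 9F 99 85 F0 A4 8D BC

U+10A8: 3-byte form → E1 82 A8.
U+D2848: 4-byte form → F3 92 A1 88.
U+C33CB: 4-byte form → F3 83 8F 8B.
U+1F645: 4-byte form → F0 9F 99 85.
U+2437C: 4-byte form → F0 A4 8D BC.
Concatenated (19 bytes): E1 82 A8 F3 92 A1 88 F3 83 8F 8B F0 9F 99 85 F0 A4 8D BC.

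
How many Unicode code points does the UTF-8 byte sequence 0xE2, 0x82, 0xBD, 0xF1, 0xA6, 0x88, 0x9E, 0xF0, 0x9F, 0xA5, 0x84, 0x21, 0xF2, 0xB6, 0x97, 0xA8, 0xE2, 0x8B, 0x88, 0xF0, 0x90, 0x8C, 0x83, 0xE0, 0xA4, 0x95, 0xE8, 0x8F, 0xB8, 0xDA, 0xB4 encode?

Byte at offset 0: 0xE2 = 11100010 → 3-byte char (#1). Advance 3.
Byte at offset 3: 0xF1 = 11110001 → 4-byte char (#2). Advance 4.
Byte at offset 7: 0xF0 = 11110000 → 4-byte char (#3). Advance 4.
Byte at offset 11: 0x21 = 00100001 → 1-byte char (#4). Advance 1.
Byte at offset 12: 0xF2 = 11110010 → 4-byte char (#5). Advance 4.
Byte at offset 16: 0xE2 = 11100010 → 3-byte char (#6). Advance 3.
Byte at offset 19: 0xF0 = 11110000 → 4-byte char (#7). Advance 4.
Byte at offset 23: 0xE0 = 11100000 → 3-byte char (#8). Advance 3.
Byte at offset 26: 0xE8 = 11101000 → 3-byte char (#9). Advance 3.
Byte at offset 29: 0xDA = 11011010 → 2-byte char (#10). Advance 2.
Reached end at offset 31 after 10 code points.

10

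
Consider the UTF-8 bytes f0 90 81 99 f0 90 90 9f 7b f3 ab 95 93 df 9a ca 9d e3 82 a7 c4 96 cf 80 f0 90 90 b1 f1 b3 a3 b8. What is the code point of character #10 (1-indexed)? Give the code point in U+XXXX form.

U+10431

Offset 0: leading byte 0xF0 = 11110000 → 4-byte char #1 = F0 90 81 99.
Offset 4: leading byte 0xF0 = 11110000 → 4-byte char #2 = F0 90 90 9F.
Offset 8: leading byte 0x7B = 01111011 → 1-byte char #3 = 7B.
Offset 9: leading byte 0xF3 = 11110011 → 4-byte char #4 = F3 AB 95 93.
Offset 13: leading byte 0xDF = 11011111 → 2-byte char #5 = DF 9A.
Offset 15: leading byte 0xCA = 11001010 → 2-byte char #6 = CA 9D.
Offset 17: leading byte 0xE3 = 11100011 → 3-byte char #7 = E3 82 A7.
Offset 20: leading byte 0xC4 = 11000100 → 2-byte char #8 = C4 96.
Offset 22: leading byte 0xCF = 11001111 → 2-byte char #9 = CF 80.
Offset 24: leading byte 0xF0 = 11110000 → 4-byte char #10 = F0 90 90 B1.
Leading byte 0xF0 = 11110000 matches 11110xxx → 4-byte sequence.
Byte 1: 0xF0 = 11110000, payload 000 (3 bits).
Byte 2: 0x90 = 10010000 (10xxxxxx ✓), payload 010000.
Byte 3: 0x90 = 10010000 (10xxxxxx ✓), payload 010000.
Byte 4: 0xB1 = 10110001 (10xxxxxx ✓), payload 110001.
Concatenate: 000010000010000110001 = 0x10431 (21 bits → U+10431).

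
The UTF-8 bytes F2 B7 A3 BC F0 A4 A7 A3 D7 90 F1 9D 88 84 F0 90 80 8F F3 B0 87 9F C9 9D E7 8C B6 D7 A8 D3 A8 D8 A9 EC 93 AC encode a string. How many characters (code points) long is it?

12

Byte at offset 0: 0xF2 = 11110010 → 4-byte char (#1). Advance 4.
Byte at offset 4: 0xF0 = 11110000 → 4-byte char (#2). Advance 4.
Byte at offset 8: 0xD7 = 11010111 → 2-byte char (#3). Advance 2.
Byte at offset 10: 0xF1 = 11110001 → 4-byte char (#4). Advance 4.
Byte at offset 14: 0xF0 = 11110000 → 4-byte char (#5). Advance 4.
Byte at offset 18: 0xF3 = 11110011 → 4-byte char (#6). Advance 4.
Byte at offset 22: 0xC9 = 11001001 → 2-byte char (#7). Advance 2.
Byte at offset 24: 0xE7 = 11100111 → 3-byte char (#8). Advance 3.
Byte at offset 27: 0xD7 = 11010111 → 2-byte char (#9). Advance 2.
Byte at offset 29: 0xD3 = 11010011 → 2-byte char (#10). Advance 2.
Byte at offset 31: 0xD8 = 11011000 → 2-byte char (#11). Advance 2.
Byte at offset 33: 0xEC = 11101100 → 3-byte char (#12). Advance 3.
Reached end at offset 36 after 12 code points.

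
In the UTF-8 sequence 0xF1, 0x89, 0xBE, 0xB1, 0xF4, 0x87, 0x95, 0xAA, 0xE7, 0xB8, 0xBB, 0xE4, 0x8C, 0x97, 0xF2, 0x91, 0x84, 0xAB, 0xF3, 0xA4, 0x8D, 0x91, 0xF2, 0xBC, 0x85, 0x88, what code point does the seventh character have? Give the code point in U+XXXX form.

U+BC148

Offset 0: leading byte 0xF1 = 11110001 → 4-byte char #1 = F1 89 BE B1.
Offset 4: leading byte 0xF4 = 11110100 → 4-byte char #2 = F4 87 95 AA.
Offset 8: leading byte 0xE7 = 11100111 → 3-byte char #3 = E7 B8 BB.
Offset 11: leading byte 0xE4 = 11100100 → 3-byte char #4 = E4 8C 97.
Offset 14: leading byte 0xF2 = 11110010 → 4-byte char #5 = F2 91 84 AB.
Offset 18: leading byte 0xF3 = 11110011 → 4-byte char #6 = F3 A4 8D 91.
Offset 22: leading byte 0xF2 = 11110010 → 4-byte char #7 = F2 BC 85 88.
Leading byte 0xF2 = 11110010 matches 11110xxx → 4-byte sequence.
Byte 1: 0xF2 = 11110010, payload 010 (3 bits).
Byte 2: 0xBC = 10111100 (10xxxxxx ✓), payload 111100.
Byte 3: 0x85 = 10000101 (10xxxxxx ✓), payload 000101.
Byte 4: 0x88 = 10001000 (10xxxxxx ✓), payload 001000.
Concatenate: 010111100000101001000 = 0xBC148 (21 bits → U+BC148).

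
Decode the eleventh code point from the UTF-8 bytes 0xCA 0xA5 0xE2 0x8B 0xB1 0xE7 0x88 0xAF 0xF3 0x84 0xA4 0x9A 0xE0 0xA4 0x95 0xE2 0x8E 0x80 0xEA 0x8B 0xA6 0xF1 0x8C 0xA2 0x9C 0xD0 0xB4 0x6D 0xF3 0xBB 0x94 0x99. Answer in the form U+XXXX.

Offset 0: leading byte 0xCA = 11001010 → 2-byte char #1 = CA A5.
Offset 2: leading byte 0xE2 = 11100010 → 3-byte char #2 = E2 8B B1.
Offset 5: leading byte 0xE7 = 11100111 → 3-byte char #3 = E7 88 AF.
Offset 8: leading byte 0xF3 = 11110011 → 4-byte char #4 = F3 84 A4 9A.
Offset 12: leading byte 0xE0 = 11100000 → 3-byte char #5 = E0 A4 95.
Offset 15: leading byte 0xE2 = 11100010 → 3-byte char #6 = E2 8E 80.
Offset 18: leading byte 0xEA = 11101010 → 3-byte char #7 = EA 8B A6.
Offset 21: leading byte 0xF1 = 11110001 → 4-byte char #8 = F1 8C A2 9C.
Offset 25: leading byte 0xD0 = 11010000 → 2-byte char #9 = D0 B4.
Offset 27: leading byte 0x6D = 01101101 → 1-byte char #10 = 6D.
Offset 28: leading byte 0xF3 = 11110011 → 4-byte char #11 = F3 BB 94 99.
Leading byte 0xF3 = 11110011 matches 11110xxx → 4-byte sequence.
Byte 1: 0xF3 = 11110011, payload 011 (3 bits).
Byte 2: 0xBB = 10111011 (10xxxxxx ✓), payload 111011.
Byte 3: 0x94 = 10010100 (10xxxxxx ✓), payload 010100.
Byte 4: 0x99 = 10011001 (10xxxxxx ✓), payload 011001.
Concatenate: 011111011010100011001 = 0xFB519 (21 bits → U+FB519).

U+FB519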